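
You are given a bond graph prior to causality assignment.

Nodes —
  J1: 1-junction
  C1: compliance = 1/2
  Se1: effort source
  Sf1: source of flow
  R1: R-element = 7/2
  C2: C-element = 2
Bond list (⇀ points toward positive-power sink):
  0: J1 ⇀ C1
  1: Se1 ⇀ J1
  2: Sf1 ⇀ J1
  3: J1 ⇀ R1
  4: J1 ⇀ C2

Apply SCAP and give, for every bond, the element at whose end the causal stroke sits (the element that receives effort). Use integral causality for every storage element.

b1 stroke at J1  (source Se1 imposes e)
b2 stroke at Sf1  (source Sf1 imposes f)
b0 stroke at J1  (1-jn J1 has f-setter on 2)
b3 stroke at J1  (J1 flow already set via bond 2)
b4 stroke at J1  (common-f at J1 fixed by 2)

β0 stroke→J1
β1 stroke→J1
β2 stroke→Sf1
β3 stroke→J1
β4 stroke→J1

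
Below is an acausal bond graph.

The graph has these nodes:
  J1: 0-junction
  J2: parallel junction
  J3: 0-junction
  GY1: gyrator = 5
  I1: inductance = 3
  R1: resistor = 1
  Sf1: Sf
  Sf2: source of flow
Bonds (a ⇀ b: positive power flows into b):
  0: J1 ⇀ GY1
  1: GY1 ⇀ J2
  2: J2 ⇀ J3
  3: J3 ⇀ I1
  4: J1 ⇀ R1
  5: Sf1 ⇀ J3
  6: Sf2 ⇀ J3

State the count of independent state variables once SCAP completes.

bond 5 stroke→Sf1  (Sf1: flow source, stroke at near end)
bond 6 stroke→Sf2  (Sf2: flow source, stroke at near end)
bond 3 stroke→I1  (I1 integral (f out))
bond 2 stroke→J3  (J3: last free bond brings effort in)
bond 1 stroke→J2  (J2 needs exactly one e-in)
bond 0 stroke→J1  (through GY1, causality inverts; strokes same side of GY1)
bond 4 stroke→R1  (J1: bond 0 brought effort, rest push out)

1  (I1 all integral)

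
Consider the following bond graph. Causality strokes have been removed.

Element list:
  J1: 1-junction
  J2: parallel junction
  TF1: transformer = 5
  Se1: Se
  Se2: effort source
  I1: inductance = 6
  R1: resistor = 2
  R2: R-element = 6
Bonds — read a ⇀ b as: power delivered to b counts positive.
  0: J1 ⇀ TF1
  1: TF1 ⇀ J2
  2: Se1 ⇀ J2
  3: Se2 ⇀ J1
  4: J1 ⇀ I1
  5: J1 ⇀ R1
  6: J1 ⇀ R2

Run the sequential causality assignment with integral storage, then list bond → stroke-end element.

b2 →J2  (Se1 (Se) sets effort on bond)
b3 →J1  (Se2: effort source, stroke at far end)
b1 →TF1  (0-jn J2 has e-setter on 2)
b0 →J1  (through TF1, causality passes straight; one stroke at TF1)
b4 →I1  (I1 integral (f out))
b5 →J1  (1-jn J1 has f-setter on 4)
b6 →J1  (1-jn J1 has f-setter on 4)

β0 stroke at J1
β1 stroke at TF1
β2 stroke at J2
β3 stroke at J1
β4 stroke at I1
β5 stroke at J1
β6 stroke at J1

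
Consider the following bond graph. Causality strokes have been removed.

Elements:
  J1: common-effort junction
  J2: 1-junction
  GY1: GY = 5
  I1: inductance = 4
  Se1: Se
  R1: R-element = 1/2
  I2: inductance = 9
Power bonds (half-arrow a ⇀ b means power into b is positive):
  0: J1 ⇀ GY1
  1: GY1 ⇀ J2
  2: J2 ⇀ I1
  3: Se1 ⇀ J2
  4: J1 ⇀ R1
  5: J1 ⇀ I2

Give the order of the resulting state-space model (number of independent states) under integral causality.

2  (I1, I2 all integral)

β3 stroke→J2  (Se1: effort source, stroke at far end)
β2 stroke→I1  (I1 integral (f out))
β1 stroke→J2  (common-f at J2 fixed by 2)
β0 stroke→J1  (GY1 both-in/both-out from 1)
β4 stroke→R1  (J1 effort already set via bond 0)
β5 stroke→I2  (common-e at J1 fixed by 0)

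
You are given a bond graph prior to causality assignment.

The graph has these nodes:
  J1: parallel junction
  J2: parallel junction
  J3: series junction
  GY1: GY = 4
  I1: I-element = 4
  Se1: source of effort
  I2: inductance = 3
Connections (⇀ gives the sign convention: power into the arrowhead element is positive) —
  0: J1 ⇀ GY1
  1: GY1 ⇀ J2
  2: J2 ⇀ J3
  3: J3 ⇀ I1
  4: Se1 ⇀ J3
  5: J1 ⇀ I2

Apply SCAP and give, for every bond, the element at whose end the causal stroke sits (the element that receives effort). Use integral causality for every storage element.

b4 →J3  (Se1 (Se) sets effort on bond)
b3 →I1  (I1 outputs flow p/I1)
b2 →J3  (1-jn J3 has f-setter on 3)
b1 →J2  (only one effort-in slot at J2)
b0 →J1  (GY1 both-in/both-out from 1)
b5 →I2  (common-e at J1 fixed by 0)

bond 0 |J1
bond 1 |J2
bond 2 |J3
bond 3 |I1
bond 4 |J3
bond 5 |I2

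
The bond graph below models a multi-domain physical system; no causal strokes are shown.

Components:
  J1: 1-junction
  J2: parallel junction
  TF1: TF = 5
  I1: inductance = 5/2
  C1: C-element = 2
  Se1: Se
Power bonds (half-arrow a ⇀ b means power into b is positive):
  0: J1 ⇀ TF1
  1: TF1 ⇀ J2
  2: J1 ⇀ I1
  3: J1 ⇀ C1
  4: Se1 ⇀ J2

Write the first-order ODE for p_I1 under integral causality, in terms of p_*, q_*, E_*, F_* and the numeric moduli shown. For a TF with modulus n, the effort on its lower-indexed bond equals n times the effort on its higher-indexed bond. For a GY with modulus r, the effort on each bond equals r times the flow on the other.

β4 |J2  (source Se1 imposes e)
β1 |TF1  (J2: bond 4 brought effort, rest push out)
β0 |J1  (TF1 one-in-one-out from 1)
β2 |I1  (prefer integral on I1)
β3 |J1  (1-jn J1 has f-setter on 2)

dp_I1/dt = -5*E_Se1 - q_C1/2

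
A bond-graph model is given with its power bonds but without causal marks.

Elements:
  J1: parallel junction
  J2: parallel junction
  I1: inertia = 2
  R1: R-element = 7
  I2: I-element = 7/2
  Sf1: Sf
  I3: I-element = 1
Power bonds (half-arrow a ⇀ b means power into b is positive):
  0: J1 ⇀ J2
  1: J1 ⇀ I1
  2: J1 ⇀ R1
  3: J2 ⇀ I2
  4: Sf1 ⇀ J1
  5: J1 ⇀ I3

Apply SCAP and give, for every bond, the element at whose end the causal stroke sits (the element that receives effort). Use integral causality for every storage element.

#0 stroke at J2
#1 stroke at I1
#2 stroke at J1
#3 stroke at I2
#4 stroke at Sf1
#5 stroke at I3

#4 |Sf1  (source Sf1 imposes f)
#1 |I1  (I1: I, integral causality)
#3 |I2  (prefer integral on I2)
#0 |J2  (only one effort-in slot at J2)
#5 |I3  (I3 integral (f out))
#2 |J1  (J1 needs exactly one e-in)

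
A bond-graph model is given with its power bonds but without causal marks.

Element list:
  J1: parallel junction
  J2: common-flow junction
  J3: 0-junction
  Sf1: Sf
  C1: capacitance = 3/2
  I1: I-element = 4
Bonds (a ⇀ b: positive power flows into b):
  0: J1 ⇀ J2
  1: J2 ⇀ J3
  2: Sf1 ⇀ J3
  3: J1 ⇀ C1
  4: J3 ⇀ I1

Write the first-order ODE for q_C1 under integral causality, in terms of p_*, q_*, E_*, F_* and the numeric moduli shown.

dq_C1/dt = F_Sf1 - p_I1/4

#2 →Sf1  (Sf1: flow source, stroke at near end)
#3 →J1  (C1 integral (e out))
#0 →J2  (J1: bond 3 brought effort, rest push out)
#1 →J3  (J2: last free bond brings flow in)
#4 →I1  (J3: bond 1 brought effort, rest push out)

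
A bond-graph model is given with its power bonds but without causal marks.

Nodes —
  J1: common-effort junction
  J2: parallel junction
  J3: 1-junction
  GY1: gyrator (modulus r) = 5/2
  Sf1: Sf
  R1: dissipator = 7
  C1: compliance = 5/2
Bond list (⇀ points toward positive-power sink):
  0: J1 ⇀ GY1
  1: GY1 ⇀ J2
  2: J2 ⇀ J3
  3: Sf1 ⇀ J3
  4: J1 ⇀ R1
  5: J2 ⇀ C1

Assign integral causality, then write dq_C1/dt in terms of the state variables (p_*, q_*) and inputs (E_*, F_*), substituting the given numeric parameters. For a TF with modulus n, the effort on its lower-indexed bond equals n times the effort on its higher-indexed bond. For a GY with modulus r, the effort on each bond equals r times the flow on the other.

dq_C1/dt = -F_Sf1 - 56*q_C1/125

#3 |Sf1  (Sf1 (Sf) sets flow on bond)
#2 |J3  (J3: bond 3 brought flow, rest push out)
#5 |J2  (C1 outputs effort q/C1)
#1 |GY1  (J2 effort already set via bond 5)
#0 |GY1  (GY1: gyrator matches bond 1)
#4 |J1  (closing 0-jn rule on J1)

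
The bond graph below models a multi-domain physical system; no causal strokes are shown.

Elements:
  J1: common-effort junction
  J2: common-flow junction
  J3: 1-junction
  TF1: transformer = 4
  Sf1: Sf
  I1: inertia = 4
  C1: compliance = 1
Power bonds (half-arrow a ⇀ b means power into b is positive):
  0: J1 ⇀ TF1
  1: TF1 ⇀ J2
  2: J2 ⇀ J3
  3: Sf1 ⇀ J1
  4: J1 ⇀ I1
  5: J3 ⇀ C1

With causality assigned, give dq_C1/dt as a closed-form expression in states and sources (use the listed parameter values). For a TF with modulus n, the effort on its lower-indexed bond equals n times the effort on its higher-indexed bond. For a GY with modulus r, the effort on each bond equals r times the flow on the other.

β3 |Sf1  (Sf1 (Sf) sets flow on bond)
β4 |I1  (I1 outputs flow p/I1)
β0 |J1  (J1: last free bond brings effort in)
β1 |TF1  (TF1: transformer flips bond 0)
β2 |J2  (J2: bond 1 brought flow, rest push out)
β5 |J3  (J3 flow already set via bond 2)

dq_C1/dt = 4*F_Sf1 - p_I1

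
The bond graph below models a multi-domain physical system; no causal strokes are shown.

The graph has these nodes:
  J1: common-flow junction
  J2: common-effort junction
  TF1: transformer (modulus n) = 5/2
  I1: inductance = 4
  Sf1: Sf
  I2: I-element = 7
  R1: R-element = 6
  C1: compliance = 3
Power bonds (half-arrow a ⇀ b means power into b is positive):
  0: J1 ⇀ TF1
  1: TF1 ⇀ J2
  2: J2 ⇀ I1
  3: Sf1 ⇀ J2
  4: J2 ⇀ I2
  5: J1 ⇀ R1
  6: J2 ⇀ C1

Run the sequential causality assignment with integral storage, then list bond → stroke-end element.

bond 0 |J1
bond 1 |TF1
bond 2 |I1
bond 3 |Sf1
bond 4 |I2
bond 5 |R1
bond 6 |J2

β3 |Sf1  (source Sf1 imposes f)
β2 |I1  (prefer integral on I1)
β4 |I2  (I2: I, integral causality)
β6 |J2  (C1: C, integral causality)
β1 |TF1  (0-jn J2 has e-setter on 6)
β0 |J1  (through TF1, causality passes straight; one stroke at TF1)
β5 |R1  (closing 1-jn rule on J1)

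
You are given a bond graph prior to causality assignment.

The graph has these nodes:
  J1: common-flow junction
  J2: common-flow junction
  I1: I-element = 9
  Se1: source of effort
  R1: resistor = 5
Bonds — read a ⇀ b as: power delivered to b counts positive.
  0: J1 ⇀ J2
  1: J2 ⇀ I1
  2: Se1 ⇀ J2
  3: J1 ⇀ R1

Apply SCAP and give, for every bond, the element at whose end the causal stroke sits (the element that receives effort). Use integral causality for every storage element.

b2 →J2  (source Se1 imposes e)
b1 →I1  (I1: I, integral causality)
b0 →J2  (1-jn J2 has f-setter on 1)
b3 →J1  (J1 flow already set via bond 0)

#0 |J2
#1 |I1
#2 |J2
#3 |J1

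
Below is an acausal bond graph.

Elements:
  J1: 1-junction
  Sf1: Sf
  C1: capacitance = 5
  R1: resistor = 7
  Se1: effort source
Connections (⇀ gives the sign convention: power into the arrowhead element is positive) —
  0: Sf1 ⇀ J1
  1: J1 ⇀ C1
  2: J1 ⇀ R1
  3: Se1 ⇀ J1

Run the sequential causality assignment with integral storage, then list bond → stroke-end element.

bond 0 stroke at Sf1  (Sf1 (Sf) sets flow on bond)
bond 3 stroke at J1  (Se1: effort source, stroke at far end)
bond 1 stroke at J1  (1-jn J1 has f-setter on 0)
bond 2 stroke at J1  (J1 flow already set via bond 0)

bond 0 stroke→Sf1
bond 1 stroke→J1
bond 2 stroke→J1
bond 3 stroke→J1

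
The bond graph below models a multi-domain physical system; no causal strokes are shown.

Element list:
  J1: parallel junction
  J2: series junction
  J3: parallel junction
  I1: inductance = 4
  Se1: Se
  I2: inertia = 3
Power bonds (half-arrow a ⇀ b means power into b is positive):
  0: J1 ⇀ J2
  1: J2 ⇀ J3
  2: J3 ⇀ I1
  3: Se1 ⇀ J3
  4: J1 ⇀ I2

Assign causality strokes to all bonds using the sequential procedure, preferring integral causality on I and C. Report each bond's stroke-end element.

β0 →J1
β1 →J2
β2 →I1
β3 →J3
β4 →I2

β3 stroke→J3  (Se1: effort source, stroke at far end)
β1 stroke→J2  (0-jn J3 has e-setter on 3)
β2 stroke→I1  (J3: bond 3 brought effort, rest push out)
β0 stroke→J1  (J2 needs exactly one f-in)
β4 stroke→I2  (J1 effort already set via bond 0)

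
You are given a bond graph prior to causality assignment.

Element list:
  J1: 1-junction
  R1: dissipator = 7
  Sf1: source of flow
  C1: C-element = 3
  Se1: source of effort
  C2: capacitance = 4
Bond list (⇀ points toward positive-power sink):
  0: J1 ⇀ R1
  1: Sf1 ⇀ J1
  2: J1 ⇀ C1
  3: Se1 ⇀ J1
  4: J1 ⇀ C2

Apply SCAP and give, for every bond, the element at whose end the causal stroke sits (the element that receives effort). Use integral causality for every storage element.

β1 |Sf1  (Sf1 fixes flow; stroke at Sf1)
β3 |J1  (Se1: effort source, stroke at far end)
β0 |J1  (common-f at J1 fixed by 1)
β2 |J1  (J1: bond 1 brought flow, rest push out)
β4 |J1  (1-jn J1 has f-setter on 1)

#0 stroke→J1
#1 stroke→Sf1
#2 stroke→J1
#3 stroke→J1
#4 stroke→J1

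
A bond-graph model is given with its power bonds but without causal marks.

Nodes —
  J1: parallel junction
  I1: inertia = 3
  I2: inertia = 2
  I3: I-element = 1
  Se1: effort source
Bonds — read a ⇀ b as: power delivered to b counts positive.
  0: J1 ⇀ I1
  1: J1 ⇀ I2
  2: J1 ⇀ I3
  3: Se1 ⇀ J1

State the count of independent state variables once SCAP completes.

3  (I1, I2, I3 all integral)

b3 →J1  (source Se1 imposes e)
b0 →I1  (common-e at J1 fixed by 3)
b1 →I2  (J1: bond 3 brought effort, rest push out)
b2 →I3  (J1 effort already set via bond 3)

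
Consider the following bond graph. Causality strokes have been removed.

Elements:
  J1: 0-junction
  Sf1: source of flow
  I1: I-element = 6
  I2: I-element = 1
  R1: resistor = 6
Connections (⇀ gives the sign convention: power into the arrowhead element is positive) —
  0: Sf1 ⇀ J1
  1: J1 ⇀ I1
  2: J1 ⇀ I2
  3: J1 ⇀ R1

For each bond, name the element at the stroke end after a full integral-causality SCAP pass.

b0 stroke at Sf1
b1 stroke at I1
b2 stroke at I2
b3 stroke at J1

bond 0 |Sf1  (source Sf1 imposes f)
bond 1 |I1  (I1 outputs flow p/I1)
bond 2 |I2  (I2: I, integral causality)
bond 3 |J1  (J1: last free bond brings effort in)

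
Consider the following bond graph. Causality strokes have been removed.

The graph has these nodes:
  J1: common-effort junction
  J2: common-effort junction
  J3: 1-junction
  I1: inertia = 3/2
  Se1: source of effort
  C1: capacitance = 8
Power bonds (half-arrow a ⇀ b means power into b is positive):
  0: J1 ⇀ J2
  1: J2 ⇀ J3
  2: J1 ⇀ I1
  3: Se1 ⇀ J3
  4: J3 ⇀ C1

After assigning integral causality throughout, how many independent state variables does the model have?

bond 3 |J3  (Se1: effort source, stroke at far end)
bond 2 |I1  (I1 outputs flow p/I1)
bond 0 |J1  (closing 0-jn rule on J1)
bond 1 |J2  (only one effort-in slot at J2)
bond 4 |J3  (J3: bond 1 brought flow, rest push out)

2  (C1, I1 all integral)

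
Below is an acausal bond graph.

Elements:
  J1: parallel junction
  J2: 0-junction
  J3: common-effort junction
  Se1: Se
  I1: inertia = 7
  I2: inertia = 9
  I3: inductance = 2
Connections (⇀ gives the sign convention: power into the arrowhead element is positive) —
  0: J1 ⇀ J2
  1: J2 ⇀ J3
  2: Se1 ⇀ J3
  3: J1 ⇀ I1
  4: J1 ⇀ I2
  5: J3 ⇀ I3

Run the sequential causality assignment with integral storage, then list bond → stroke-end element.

β0 stroke→J1
β1 stroke→J2
β2 stroke→J3
β3 stroke→I1
β4 stroke→I2
β5 stroke→I3

β2 stroke at J3  (source Se1 imposes e)
β1 stroke at J2  (J3: bond 2 brought effort, rest push out)
β5 stroke at I3  (0-jn J3 has e-setter on 2)
β0 stroke at J1  (J2: bond 1 brought effort, rest push out)
β3 stroke at I1  (common-e at J1 fixed by 0)
β4 stroke at I2  (common-e at J1 fixed by 0)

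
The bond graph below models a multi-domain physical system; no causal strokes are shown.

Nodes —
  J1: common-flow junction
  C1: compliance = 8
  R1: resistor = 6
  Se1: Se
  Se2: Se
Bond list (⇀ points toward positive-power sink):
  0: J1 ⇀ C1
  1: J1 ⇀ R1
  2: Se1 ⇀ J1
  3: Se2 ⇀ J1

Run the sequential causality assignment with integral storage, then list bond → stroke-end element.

bond 2 →J1  (source Se1 imposes e)
bond 3 →J1  (Se2 fixes effort; stroke away)
bond 0 →J1  (C1 integral (e out))
bond 1 →R1  (J1: last free bond brings flow in)

#0 stroke→J1
#1 stroke→R1
#2 stroke→J1
#3 stroke→J1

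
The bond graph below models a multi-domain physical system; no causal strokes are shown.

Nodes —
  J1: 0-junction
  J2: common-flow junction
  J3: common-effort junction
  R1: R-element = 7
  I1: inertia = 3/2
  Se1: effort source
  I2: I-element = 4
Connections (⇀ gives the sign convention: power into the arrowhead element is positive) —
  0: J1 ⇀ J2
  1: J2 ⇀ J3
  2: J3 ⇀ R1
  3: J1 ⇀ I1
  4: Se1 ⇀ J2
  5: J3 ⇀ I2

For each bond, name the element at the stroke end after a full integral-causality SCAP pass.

bond 0 |J1
bond 1 |J2
bond 2 |J3
bond 3 |I1
bond 4 |J2
bond 5 |I2

bond 4 →J2  (source Se1 imposes e)
bond 3 →I1  (prefer integral on I1)
bond 0 →J1  (J1: last free bond brings effort in)
bond 1 →J2  (J2: bond 0 brought flow, rest push out)
bond 5 →I2  (I2 integral (f out))
bond 2 →J3  (only one effort-in slot at J3)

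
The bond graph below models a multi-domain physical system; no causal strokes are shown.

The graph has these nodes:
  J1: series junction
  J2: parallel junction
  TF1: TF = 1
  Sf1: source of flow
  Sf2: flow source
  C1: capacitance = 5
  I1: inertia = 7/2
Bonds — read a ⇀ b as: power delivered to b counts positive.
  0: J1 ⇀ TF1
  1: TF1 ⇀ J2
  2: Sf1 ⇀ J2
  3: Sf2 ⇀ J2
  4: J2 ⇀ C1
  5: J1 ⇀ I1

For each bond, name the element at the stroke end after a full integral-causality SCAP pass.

#2 stroke→Sf1  (Sf1 fixes flow; stroke at Sf1)
#3 stroke→Sf2  (Sf2 (Sf) sets flow on bond)
#4 stroke→J2  (prefer integral on C1)
#1 stroke→TF1  (J2 effort already set via bond 4)
#0 stroke→J1  (through TF1, causality passes straight; one stroke at TF1)
#5 stroke→I1  (J1 needs exactly one f-in)

#0 stroke at J1
#1 stroke at TF1
#2 stroke at Sf1
#3 stroke at Sf2
#4 stroke at J2
#5 stroke at I1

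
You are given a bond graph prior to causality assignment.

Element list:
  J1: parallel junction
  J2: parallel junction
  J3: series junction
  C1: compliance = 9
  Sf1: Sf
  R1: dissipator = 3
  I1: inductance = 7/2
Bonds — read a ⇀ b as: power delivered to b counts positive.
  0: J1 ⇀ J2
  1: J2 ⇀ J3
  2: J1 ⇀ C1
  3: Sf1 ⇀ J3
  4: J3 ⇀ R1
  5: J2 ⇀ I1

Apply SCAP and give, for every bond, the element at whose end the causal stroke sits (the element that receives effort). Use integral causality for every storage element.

β0 |J2
β1 |J3
β2 |J1
β3 |Sf1
β4 |J3
β5 |I1

β3 →Sf1  (Sf1 (Sf) sets flow on bond)
β1 →J3  (common-f at J3 fixed by 3)
β4 →J3  (1-jn J3 has f-setter on 3)
β2 →J1  (C1: C, integral causality)
β0 →J2  (J1: bond 2 brought effort, rest push out)
β5 →I1  (J2: bond 0 brought effort, rest push out)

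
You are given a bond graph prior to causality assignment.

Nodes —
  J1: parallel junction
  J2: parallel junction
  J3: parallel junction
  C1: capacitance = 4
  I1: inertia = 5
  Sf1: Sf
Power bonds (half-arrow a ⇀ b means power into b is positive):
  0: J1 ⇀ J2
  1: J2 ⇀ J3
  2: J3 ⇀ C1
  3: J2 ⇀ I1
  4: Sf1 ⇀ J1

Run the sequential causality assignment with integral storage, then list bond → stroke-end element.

β4 stroke→Sf1  (Sf1 fixes flow; stroke at Sf1)
β0 stroke→J1  (closing 0-jn rule on J1)
β2 stroke→J3  (C1 integral (e out))
β1 stroke→J2  (0-jn J3 has e-setter on 2)
β3 stroke→I1  (common-e at J2 fixed by 1)

bond 0 →J1
bond 1 →J2
bond 2 →J3
bond 3 →I1
bond 4 →Sf1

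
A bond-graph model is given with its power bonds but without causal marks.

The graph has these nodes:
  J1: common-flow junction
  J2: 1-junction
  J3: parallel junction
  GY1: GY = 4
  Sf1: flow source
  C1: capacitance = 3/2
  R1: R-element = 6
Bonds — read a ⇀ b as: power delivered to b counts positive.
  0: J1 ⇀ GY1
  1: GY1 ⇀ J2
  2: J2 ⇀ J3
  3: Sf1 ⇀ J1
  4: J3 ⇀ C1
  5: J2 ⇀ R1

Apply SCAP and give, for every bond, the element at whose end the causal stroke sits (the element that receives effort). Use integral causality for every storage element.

bond 0 stroke→J1
bond 1 stroke→J2
bond 2 stroke→J2
bond 3 stroke→Sf1
bond 4 stroke→J3
bond 5 stroke→R1

bond 3 stroke→Sf1  (Sf1 (Sf) sets flow on bond)
bond 0 stroke→J1  (J1: bond 3 brought flow, rest push out)
bond 1 stroke→J2  (GY1 both-in/both-out from 0)
bond 4 stroke→J3  (C1 integral (e out))
bond 2 stroke→J2  (0-jn J3 has e-setter on 4)
bond 5 stroke→R1  (only one flow-in slot at J2)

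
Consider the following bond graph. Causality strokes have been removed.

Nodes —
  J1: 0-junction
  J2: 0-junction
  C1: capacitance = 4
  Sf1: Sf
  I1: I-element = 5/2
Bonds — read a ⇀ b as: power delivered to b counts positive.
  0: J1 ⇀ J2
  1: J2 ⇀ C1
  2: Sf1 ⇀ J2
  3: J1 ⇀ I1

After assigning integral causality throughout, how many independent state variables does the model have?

2  (C1, I1 all integral)

b2 |Sf1  (source Sf1 imposes f)
b1 |J2  (prefer integral on C1)
b0 |J1  (J2 effort already set via bond 1)
b3 |I1  (0-jn J1 has e-setter on 0)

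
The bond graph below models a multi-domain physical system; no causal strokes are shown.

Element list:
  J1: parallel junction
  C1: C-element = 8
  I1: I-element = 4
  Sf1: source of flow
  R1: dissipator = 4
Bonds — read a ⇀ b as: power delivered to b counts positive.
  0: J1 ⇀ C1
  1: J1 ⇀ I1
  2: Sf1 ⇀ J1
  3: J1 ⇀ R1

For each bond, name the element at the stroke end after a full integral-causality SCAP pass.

b2 |Sf1  (Sf1 (Sf) sets flow on bond)
b0 |J1  (C1 integral (e out))
b1 |I1  (J1: bond 0 brought effort, rest push out)
b3 |R1  (J1 effort already set via bond 0)

bond 0 →J1
bond 1 →I1
bond 2 →Sf1
bond 3 →R1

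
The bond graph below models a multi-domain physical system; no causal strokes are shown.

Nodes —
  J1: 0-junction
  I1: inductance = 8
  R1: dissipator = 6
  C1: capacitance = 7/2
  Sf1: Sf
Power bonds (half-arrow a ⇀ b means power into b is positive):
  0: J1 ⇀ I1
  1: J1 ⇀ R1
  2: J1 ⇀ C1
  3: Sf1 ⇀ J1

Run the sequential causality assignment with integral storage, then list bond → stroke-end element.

bond 0 stroke at I1
bond 1 stroke at R1
bond 2 stroke at J1
bond 3 stroke at Sf1

b3 |Sf1  (Sf1 (Sf) sets flow on bond)
b0 |I1  (prefer integral on I1)
b2 |J1  (C1: C, integral causality)
b1 |R1  (0-jn J1 has e-setter on 2)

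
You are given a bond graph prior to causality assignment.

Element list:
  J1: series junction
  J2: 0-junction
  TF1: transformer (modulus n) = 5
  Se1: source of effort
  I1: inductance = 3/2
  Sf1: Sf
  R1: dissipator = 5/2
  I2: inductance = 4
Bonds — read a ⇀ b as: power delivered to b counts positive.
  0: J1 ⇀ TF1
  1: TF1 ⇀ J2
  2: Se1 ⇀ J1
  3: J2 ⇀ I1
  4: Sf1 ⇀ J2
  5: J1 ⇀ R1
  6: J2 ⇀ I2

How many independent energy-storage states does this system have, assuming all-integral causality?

2  (I1, I2 all integral)

bond 2 →J1  (source Se1 imposes e)
bond 4 →Sf1  (source Sf1 imposes f)
bond 3 →I1  (I1: I, integral causality)
bond 6 →I2  (prefer integral on I2)
bond 1 →J2  (only one effort-in slot at J2)
bond 0 →TF1  (TF1: transformer flips bond 1)
bond 5 →J1  (1-jn J1 has f-setter on 0)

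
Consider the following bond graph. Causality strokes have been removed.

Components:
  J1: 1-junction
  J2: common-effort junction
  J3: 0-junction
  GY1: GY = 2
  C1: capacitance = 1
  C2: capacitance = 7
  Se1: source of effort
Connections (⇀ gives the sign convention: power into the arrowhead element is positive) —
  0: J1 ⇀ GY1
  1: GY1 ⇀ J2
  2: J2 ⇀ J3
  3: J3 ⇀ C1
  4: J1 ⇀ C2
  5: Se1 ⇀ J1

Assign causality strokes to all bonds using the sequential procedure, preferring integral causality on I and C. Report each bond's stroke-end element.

bond 0 stroke at GY1
bond 1 stroke at GY1
bond 2 stroke at J2
bond 3 stroke at J3
bond 4 stroke at J1
bond 5 stroke at J1

#5 stroke at J1  (Se1 (Se) sets effort on bond)
#3 stroke at J3  (prefer integral on C1)
#2 stroke at J2  (common-e at J3 fixed by 3)
#1 stroke at GY1  (J2: bond 2 brought effort, rest push out)
#0 stroke at GY1  (through GY1, causality inverts; strokes same side of GY1)
#4 stroke at J1  (J1 flow already set via bond 0)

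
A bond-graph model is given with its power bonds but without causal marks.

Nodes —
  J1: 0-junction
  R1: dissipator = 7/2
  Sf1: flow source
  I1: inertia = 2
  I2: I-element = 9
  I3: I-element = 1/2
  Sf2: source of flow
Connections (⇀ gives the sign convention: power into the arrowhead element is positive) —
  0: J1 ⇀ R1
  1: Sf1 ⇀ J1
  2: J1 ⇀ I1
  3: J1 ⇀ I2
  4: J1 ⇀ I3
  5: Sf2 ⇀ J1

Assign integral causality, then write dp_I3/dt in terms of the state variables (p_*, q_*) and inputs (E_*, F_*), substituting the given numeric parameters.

b1 →Sf1  (source Sf1 imposes f)
b5 →Sf2  (Sf2 (Sf) sets flow on bond)
b2 →I1  (prefer integral on I1)
b3 →I2  (I2 outputs flow p/I2)
b4 →I3  (I3 outputs flow p/I3)
b0 →J1  (only one effort-in slot at J1)

dp_I3/dt = 7*F_Sf1/2 + 7*F_Sf2/2 - 7*p_I1/4 - 7*p_I2/18 - 7*p_I3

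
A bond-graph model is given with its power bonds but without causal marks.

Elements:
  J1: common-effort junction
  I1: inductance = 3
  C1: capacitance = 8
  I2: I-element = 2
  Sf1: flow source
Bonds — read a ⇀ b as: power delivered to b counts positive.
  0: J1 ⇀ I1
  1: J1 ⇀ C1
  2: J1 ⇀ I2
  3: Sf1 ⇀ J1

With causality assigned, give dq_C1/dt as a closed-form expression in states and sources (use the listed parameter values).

b3 stroke→Sf1  (Sf1 (Sf) sets flow on bond)
b0 stroke→I1  (I1 outputs flow p/I1)
b1 stroke→J1  (C1: C, integral causality)
b2 stroke→I2  (J1: bond 1 brought effort, rest push out)

dq_C1/dt = F_Sf1 - p_I1/3 - p_I2/2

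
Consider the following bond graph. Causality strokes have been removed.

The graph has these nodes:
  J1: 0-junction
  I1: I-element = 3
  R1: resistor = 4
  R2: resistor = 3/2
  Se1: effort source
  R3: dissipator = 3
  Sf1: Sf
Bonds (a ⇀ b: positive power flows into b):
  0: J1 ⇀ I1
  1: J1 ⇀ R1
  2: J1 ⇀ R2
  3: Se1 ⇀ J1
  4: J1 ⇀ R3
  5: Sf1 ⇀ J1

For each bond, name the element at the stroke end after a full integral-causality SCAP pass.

bond 3 stroke→J1  (Se1 fixes effort; stroke away)
bond 5 stroke→Sf1  (Sf1 fixes flow; stroke at Sf1)
bond 0 stroke→I1  (J1 effort already set via bond 3)
bond 1 stroke→R1  (J1 effort already set via bond 3)
bond 2 stroke→R2  (J1: bond 3 brought effort, rest push out)
bond 4 stroke→R3  (J1 effort already set via bond 3)

bond 0 →I1
bond 1 →R1
bond 2 →R2
bond 3 →J1
bond 4 →R3
bond 5 →Sf1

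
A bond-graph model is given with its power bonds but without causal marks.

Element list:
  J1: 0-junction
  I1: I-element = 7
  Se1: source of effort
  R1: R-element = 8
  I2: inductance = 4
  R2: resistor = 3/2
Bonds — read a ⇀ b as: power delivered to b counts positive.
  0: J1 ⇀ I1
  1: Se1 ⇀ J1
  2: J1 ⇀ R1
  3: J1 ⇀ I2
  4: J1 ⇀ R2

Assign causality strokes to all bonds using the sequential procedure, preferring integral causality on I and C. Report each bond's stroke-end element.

β1 →J1  (Se1 fixes effort; stroke away)
β0 →I1  (0-jn J1 has e-setter on 1)
β2 →R1  (common-e at J1 fixed by 1)
β3 →I2  (J1: bond 1 brought effort, rest push out)
β4 →R2  (common-e at J1 fixed by 1)

#0 →I1
#1 →J1
#2 →R1
#3 →I2
#4 →R2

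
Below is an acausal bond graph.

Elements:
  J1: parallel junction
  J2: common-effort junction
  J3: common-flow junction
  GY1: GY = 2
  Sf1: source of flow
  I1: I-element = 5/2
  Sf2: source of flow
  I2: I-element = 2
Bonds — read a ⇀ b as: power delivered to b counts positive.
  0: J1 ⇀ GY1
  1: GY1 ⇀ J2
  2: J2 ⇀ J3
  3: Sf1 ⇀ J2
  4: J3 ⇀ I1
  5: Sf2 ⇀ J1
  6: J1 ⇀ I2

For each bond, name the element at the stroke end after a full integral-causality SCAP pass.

β0 stroke at J1
β1 stroke at J2
β2 stroke at J3
β3 stroke at Sf1
β4 stroke at I1
β5 stroke at Sf2
β6 stroke at I2

bond 3 |Sf1  (source Sf1 imposes f)
bond 5 |Sf2  (Sf2: flow source, stroke at near end)
bond 4 |I1  (prefer integral on I1)
bond 2 |J3  (J3 flow already set via bond 4)
bond 1 |J2  (only one effort-in slot at J2)
bond 0 |J1  (GY1: gyrator matches bond 1)
bond 6 |I2  (0-jn J1 has e-setter on 0)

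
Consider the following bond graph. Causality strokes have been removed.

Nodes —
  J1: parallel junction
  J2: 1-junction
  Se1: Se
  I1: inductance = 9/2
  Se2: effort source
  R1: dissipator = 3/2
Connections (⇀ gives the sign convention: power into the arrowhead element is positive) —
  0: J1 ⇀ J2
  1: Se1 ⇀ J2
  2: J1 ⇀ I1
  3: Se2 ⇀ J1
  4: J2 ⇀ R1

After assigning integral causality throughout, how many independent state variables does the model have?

1  (I1 all integral)

bond 1 stroke→J2  (source Se1 imposes e)
bond 3 stroke→J1  (Se2 fixes effort; stroke away)
bond 0 stroke→J2  (0-jn J1 has e-setter on 3)
bond 2 stroke→I1  (common-e at J1 fixed by 3)
bond 4 stroke→R1  (closing 1-jn rule on J2)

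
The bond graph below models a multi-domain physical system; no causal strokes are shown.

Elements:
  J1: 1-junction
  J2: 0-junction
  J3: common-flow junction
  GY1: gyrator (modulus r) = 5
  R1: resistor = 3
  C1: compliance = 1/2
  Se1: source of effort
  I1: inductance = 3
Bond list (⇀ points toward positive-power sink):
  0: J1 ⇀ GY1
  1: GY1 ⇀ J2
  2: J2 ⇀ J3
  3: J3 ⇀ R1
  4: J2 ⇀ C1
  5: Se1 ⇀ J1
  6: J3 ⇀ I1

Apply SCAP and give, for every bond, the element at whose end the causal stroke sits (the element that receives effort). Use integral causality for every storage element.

#5 stroke at J1  (source Se1 imposes e)
#0 stroke at GY1  (J1 needs exactly one f-in)
#1 stroke at GY1  (GY1: gyrator matches bond 0)
#4 stroke at J2  (C1 outputs effort q/C1)
#2 stroke at J3  (J2: bond 4 brought effort, rest push out)
#6 stroke at I1  (I1 outputs flow p/I1)
#3 stroke at J3  (common-f at J3 fixed by 6)

β0 |GY1
β1 |GY1
β2 |J3
β3 |J3
β4 |J2
β5 |J1
β6 |I1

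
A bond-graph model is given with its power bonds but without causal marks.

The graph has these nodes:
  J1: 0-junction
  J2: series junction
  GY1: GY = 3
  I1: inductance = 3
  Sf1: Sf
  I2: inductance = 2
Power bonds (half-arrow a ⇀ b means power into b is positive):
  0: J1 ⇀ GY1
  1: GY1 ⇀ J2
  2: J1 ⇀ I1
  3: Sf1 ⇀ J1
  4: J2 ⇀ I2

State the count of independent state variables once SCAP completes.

2  (I1, I2 all integral)

b3 |Sf1  (Sf1 fixes flow; stroke at Sf1)
b2 |I1  (I1 integral (f out))
b0 |J1  (J1: last free bond brings effort in)
b1 |J2  (GY GY1: same side as bond 0)
b4 |I2  (J2: last free bond brings flow in)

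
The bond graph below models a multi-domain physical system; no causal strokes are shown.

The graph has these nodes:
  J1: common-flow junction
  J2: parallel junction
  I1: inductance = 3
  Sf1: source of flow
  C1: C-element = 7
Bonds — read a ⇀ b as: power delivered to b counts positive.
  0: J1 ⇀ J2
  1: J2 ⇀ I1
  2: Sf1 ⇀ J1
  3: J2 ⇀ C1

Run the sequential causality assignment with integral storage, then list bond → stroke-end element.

#2 |Sf1  (source Sf1 imposes f)
#0 |J1  (J1 flow already set via bond 2)
#1 |I1  (I1 integral (f out))
#3 |J2  (J2: last free bond brings effort in)

β0 |J1
β1 |I1
β2 |Sf1
β3 |J2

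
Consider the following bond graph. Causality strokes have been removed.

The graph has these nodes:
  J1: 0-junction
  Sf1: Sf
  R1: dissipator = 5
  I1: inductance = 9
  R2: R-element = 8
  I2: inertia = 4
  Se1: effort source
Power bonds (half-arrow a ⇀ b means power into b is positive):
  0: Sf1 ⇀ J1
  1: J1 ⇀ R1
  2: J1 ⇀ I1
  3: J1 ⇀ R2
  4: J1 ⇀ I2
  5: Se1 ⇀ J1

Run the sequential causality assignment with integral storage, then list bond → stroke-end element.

bond 0 →Sf1
bond 1 →R1
bond 2 →I1
bond 3 →R2
bond 4 →I2
bond 5 →J1

β0 →Sf1  (Sf1 fixes flow; stroke at Sf1)
β5 →J1  (Se1 fixes effort; stroke away)
β1 →R1  (0-jn J1 has e-setter on 5)
β2 →I1  (J1 effort already set via bond 5)
β3 →R2  (common-e at J1 fixed by 5)
β4 →I2  (J1: bond 5 brought effort, rest push out)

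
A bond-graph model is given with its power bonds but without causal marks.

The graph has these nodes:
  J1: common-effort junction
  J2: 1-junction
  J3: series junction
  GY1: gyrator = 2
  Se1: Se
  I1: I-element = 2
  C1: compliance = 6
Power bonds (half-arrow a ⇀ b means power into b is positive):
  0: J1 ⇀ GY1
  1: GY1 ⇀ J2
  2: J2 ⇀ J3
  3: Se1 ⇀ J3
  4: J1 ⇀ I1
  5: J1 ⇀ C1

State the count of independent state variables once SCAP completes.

bond 3 stroke→J3  (Se1: effort source, stroke at far end)
bond 2 stroke→J2  (closing 1-jn rule on J3)
bond 1 stroke→GY1  (J2 needs exactly one f-in)
bond 0 stroke→GY1  (through GY1, causality inverts; strokes same side of GY1)
bond 4 stroke→I1  (prefer integral on I1)
bond 5 stroke→J1  (J1 needs exactly one e-in)

2  (C1, I1 all integral)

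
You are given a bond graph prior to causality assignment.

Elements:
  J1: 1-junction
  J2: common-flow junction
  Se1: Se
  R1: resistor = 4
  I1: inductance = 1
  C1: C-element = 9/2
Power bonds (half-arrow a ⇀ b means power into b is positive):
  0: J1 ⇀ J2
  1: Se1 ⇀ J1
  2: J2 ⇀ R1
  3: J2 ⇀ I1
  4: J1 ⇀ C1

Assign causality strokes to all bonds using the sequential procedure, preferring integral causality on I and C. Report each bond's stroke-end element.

bond 0 stroke→J2
bond 1 stroke→J1
bond 2 stroke→J2
bond 3 stroke→I1
bond 4 stroke→J1

#1 stroke→J1  (source Se1 imposes e)
#3 stroke→I1  (prefer integral on I1)
#0 stroke→J2  (1-jn J2 has f-setter on 3)
#2 stroke→J2  (common-f at J2 fixed by 3)
#4 stroke→J1  (J1: bond 0 brought flow, rest push out)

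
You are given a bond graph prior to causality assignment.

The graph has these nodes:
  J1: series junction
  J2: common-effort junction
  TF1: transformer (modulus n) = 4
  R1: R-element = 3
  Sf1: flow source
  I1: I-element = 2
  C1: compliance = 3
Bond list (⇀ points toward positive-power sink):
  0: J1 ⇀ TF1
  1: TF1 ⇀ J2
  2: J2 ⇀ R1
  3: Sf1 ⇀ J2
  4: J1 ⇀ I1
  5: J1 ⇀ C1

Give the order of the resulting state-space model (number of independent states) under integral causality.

2  (C1, I1 all integral)

b3 stroke at Sf1  (Sf1: flow source, stroke at near end)
b4 stroke at I1  (I1: I, integral causality)
b0 stroke at J1  (J1 flow already set via bond 4)
b5 stroke at J1  (1-jn J1 has f-setter on 4)
b1 stroke at TF1  (TF1 one-in-one-out from 0)
b2 stroke at J2  (J2: last free bond brings effort in)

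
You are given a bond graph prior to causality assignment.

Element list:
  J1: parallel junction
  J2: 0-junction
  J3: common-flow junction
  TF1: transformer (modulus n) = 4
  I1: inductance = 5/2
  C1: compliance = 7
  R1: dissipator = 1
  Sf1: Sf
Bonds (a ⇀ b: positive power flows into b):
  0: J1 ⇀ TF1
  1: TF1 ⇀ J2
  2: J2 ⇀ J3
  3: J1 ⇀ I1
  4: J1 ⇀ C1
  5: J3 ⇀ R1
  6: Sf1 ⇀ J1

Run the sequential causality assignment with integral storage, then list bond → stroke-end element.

β0 stroke at TF1
β1 stroke at J2
β2 stroke at J3
β3 stroke at I1
β4 stroke at J1
β5 stroke at R1
β6 stroke at Sf1

bond 6 |Sf1  (Sf1: flow source, stroke at near end)
bond 3 |I1  (I1 integral (f out))
bond 4 |J1  (C1 integral (e out))
bond 0 |TF1  (common-e at J1 fixed by 4)
bond 1 |J2  (TF1 one-in-one-out from 0)
bond 2 |J3  (0-jn J2 has e-setter on 1)
bond 5 |R1  (J3: last free bond brings flow in)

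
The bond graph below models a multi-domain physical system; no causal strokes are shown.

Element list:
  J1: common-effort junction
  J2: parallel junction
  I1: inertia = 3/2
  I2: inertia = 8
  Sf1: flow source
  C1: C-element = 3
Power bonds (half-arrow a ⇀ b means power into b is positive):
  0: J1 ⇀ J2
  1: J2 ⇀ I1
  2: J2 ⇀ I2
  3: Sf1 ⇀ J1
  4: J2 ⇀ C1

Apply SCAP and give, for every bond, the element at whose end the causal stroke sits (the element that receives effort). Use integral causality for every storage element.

bond 0 |J1
bond 1 |I1
bond 2 |I2
bond 3 |Sf1
bond 4 |J2

b3 |Sf1  (Sf1: flow source, stroke at near end)
b0 |J1  (only one effort-in slot at J1)
b1 |I1  (prefer integral on I1)
b2 |I2  (I2 outputs flow p/I2)
b4 |J2  (J2: last free bond brings effort in)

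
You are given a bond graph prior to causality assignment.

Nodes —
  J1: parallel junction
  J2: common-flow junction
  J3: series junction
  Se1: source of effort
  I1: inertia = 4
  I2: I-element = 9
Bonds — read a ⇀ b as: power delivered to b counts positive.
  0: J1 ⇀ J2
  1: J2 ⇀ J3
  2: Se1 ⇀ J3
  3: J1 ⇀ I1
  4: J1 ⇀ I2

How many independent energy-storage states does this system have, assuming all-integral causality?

b2 stroke→J3  (source Se1 imposes e)
b1 stroke→J2  (J3: last free bond brings flow in)
b0 stroke→J1  (only one flow-in slot at J2)
b3 stroke→I1  (J1 effort already set via bond 0)
b4 stroke→I2  (J1: bond 0 brought effort, rest push out)

2  (I1, I2 all integral)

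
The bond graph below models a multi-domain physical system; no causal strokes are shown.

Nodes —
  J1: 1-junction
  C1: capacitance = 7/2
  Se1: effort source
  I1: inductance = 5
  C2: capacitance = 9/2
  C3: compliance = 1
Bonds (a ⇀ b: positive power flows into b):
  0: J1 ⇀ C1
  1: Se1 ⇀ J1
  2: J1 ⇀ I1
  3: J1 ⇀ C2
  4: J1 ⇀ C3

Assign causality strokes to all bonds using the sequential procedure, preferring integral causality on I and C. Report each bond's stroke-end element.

β0 →J1
β1 →J1
β2 →I1
β3 →J1
β4 →J1

β1 stroke at J1  (Se1 (Se) sets effort on bond)
β0 stroke at J1  (C1 integral (e out))
β2 stroke at I1  (I1: I, integral causality)
β3 stroke at J1  (1-jn J1 has f-setter on 2)
β4 stroke at J1  (J1: bond 2 brought flow, rest push out)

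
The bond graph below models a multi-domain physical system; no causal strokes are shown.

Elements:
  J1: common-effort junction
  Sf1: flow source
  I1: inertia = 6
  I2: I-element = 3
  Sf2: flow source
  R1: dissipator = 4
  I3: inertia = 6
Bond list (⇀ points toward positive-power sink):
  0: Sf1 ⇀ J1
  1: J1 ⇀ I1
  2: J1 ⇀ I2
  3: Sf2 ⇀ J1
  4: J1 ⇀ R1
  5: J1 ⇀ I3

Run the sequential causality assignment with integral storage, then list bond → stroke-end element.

β0 stroke→Sf1  (Sf1: flow source, stroke at near end)
β3 stroke→Sf2  (source Sf2 imposes f)
β1 stroke→I1  (I1: I, integral causality)
β2 stroke→I2  (I2: I, integral causality)
β5 stroke→I3  (prefer integral on I3)
β4 stroke→J1  (closing 0-jn rule on J1)

bond 0 stroke→Sf1
bond 1 stroke→I1
bond 2 stroke→I2
bond 3 stroke→Sf2
bond 4 stroke→J1
bond 5 stroke→I3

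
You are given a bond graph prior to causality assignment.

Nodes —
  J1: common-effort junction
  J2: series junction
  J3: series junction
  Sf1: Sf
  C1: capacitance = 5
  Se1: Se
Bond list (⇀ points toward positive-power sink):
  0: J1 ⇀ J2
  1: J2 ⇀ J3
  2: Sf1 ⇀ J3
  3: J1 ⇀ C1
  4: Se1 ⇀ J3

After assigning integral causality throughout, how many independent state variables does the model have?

bond 2 →Sf1  (Sf1 fixes flow; stroke at Sf1)
bond 4 →J3  (Se1 (Se) sets effort on bond)
bond 1 →J3  (J3 flow already set via bond 2)
bond 0 →J2  (1-jn J2 has f-setter on 1)
bond 3 →J1  (closing 0-jn rule on J1)

1  (C1 all integral)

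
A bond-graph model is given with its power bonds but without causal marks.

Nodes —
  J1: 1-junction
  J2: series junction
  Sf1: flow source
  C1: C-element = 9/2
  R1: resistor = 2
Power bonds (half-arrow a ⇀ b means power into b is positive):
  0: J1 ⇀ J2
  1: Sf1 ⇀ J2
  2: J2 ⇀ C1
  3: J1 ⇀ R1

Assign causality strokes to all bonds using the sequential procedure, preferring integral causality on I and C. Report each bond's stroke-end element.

bond 1 →Sf1  (source Sf1 imposes f)
bond 0 →J2  (J2 flow already set via bond 1)
bond 2 →J2  (J2 flow already set via bond 1)
bond 3 →J1  (1-jn J1 has f-setter on 0)

#0 |J2
#1 |Sf1
#2 |J2
#3 |J1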